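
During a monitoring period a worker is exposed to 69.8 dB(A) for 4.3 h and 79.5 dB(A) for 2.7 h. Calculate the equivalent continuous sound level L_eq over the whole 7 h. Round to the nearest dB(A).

76 dB(A)

L_eq = 10·log₁₀[(1/T)·Σ tᵢ·10^(Lᵢ/10)] with T = 7 h.
Σ tᵢ·10^(Lᵢ/10) = 4.3·10^(69.8/10) + 2.7·10^(79.5/10) = 2.817e+08.
L_eq = 10·log₁₀(2.817e+08/7) = 76.05 dB(A).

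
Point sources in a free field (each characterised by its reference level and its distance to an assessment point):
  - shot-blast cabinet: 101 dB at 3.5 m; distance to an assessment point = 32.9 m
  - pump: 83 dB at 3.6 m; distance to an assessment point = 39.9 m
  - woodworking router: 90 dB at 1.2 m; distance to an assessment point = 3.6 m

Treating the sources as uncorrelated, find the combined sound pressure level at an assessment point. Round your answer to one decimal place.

Apply inverse-square spreading to bring every level to the receiver, then sum 10^(L/10).
shot-blast cabinet: 101 − 20·log₁₀(32.9/3.5) = 101 − 19.46 = 81.54 dB.
pump: 83 − 20·log₁₀(39.9/3.6) = 83 − 20.89 = 62.11 dB.
woodworking router: 90 − 20·log₁₀(3.6/1.2) = 90 − 9.54 = 80.46 dB.
Σ 10^(L/10) = 2.552e+08 → L_total = 10·log₁₀(2.552e+08) = 84.07 dB.

84.1 dB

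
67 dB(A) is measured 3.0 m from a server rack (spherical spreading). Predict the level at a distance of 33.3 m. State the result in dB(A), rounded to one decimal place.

46.1 dB(A)

Spherical spreading from a point source gives a 20·log₁₀(r₂/r₁) drop.
L₂ = 67 − 20·log₁₀(33.3/3.0) = 67 − 20.906 = 46.09 dB(A).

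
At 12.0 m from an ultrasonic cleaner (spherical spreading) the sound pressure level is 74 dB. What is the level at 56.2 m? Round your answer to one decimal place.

60.6 dB

Spherical spreading from a point source gives a 20·log₁₀(r₂/r₁) drop.
L₂ = 74 − 20·log₁₀(56.2/12.0) = 74 − 13.411 = 60.59 dB.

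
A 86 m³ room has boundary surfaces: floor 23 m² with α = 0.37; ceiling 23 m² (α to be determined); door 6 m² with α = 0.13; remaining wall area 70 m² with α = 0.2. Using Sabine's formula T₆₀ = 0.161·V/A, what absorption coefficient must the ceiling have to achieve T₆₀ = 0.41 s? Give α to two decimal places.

Required total absorption A = 0.161·86/0.41 = 33.77 m².
Absorption from the other surfaces = 23·0.37 + 6·0.13 + 70·0.2 = 23.29 m², so the ceiling must supply 10.48 m² over 23 m².
α = 10.48/23 = 0.456.

0.46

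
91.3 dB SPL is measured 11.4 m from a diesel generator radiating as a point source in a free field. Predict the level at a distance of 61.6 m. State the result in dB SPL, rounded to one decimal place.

76.6 dB SPL

Point-source attenuation: ΔL = 20·log₁₀(r₂/r₁) = 20·log₁₀(61.6/11.4) = 14.654 dB.
L₂ = 91.3 − 20·log₁₀(61.6/11.4) = 91.3 − 14.654 = 76.65 dB SPL.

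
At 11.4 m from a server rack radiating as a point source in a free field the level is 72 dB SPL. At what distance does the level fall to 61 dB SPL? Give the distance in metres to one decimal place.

For a point source L₁ − L₂ = 20·log₁₀(r₂/r₁), so r₂ = r₁·10^((L₁−L₂)/20).
r₂ = 11.4·10^((72−61)/20) = 11.4·10^(11.0/20) = 40.45 m.

40.4 m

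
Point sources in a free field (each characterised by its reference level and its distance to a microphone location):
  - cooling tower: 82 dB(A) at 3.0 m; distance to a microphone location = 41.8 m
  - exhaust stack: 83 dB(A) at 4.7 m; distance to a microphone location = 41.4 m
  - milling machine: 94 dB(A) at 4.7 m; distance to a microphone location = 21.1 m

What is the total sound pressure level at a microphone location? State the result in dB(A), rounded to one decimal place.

Apply inverse-square spreading to bring every level to the receiver, then sum 10^(L/10).
cooling tower: 82 − 20·log₁₀(41.8/3.0) = 82 − 22.88 = 59.12 dB(A).
exhaust stack: 83 − 20·log₁₀(41.4/4.7) = 83 − 18.90 = 64.10 dB(A).
milling machine: 94 − 20·log₁₀(21.1/4.7) = 94 − 13.04 = 80.96 dB(A).
Σ 10^(L/10) = 1.280e+08 → L_total = 10·log₁₀(1.280e+08) = 81.07 dB(A).

81.1 dB(A)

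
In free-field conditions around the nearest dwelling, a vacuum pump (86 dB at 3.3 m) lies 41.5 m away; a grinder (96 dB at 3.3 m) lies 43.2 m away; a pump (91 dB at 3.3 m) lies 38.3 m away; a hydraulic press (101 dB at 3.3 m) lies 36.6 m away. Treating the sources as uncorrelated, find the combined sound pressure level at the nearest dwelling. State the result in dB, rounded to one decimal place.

81.4 dB

Apply inverse-square spreading to bring every level to the receiver, then sum 10^(L/10).
vacuum pump: 86 − 20·log₁₀(41.5/3.3) = 86 − 21.99 = 64.01 dB.
grinder: 96 − 20·log₁₀(43.2/3.3) = 96 − 22.34 = 73.66 dB.
pump: 91 − 20·log₁₀(38.3/3.3) = 91 − 21.29 = 69.71 dB.
hydraulic press: 101 − 20·log₁₀(36.6/3.3) = 101 − 20.90 = 80.10 dB.
Σ 10^(L/10) = 1.374e+08 → L_total = 10·log₁₀(1.374e+08) = 81.38 dB.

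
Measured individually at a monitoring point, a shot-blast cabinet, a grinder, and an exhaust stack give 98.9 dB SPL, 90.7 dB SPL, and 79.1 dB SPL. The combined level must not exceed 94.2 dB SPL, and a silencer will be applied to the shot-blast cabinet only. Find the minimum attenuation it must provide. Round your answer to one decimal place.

The untreated sources together contribute 10^(90.7/10) + 10^(79.1/10) = 1.256e+09, i.e. 90.99 dB SPL.
To meet 94.2 dB SPL overall, the treated shot-blast cabinet may contribute at most 10^(94.2/10) − 1.256e+09 = 1.374e+09, i.e. 91.38 dB SPL.
Required insertion loss = 98.9 − 91.38 = 7.52 dB.

7.5 dB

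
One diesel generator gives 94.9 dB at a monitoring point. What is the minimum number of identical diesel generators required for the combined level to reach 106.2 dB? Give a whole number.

14

The shortfall is 106.2 − 94.9 = 11.3 dB, and N units add 10·log₁₀ N, so need 10·log₁₀ N ≥ 11.3.
N ≥ 10^(11.3/10) = 13.490, so N = 14.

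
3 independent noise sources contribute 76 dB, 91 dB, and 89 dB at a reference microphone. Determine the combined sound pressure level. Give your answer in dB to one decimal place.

93.2 dB

Incoherent sources combine by intensity addition: L_total = 10·log₁₀(Σ 10^(L_i/10)).
Σ 10^(L/10) = 10^(76/10) + 10^(91/10) + 10^(89/10) = 2.093e+09.
L_total = 10·log₁₀(2.093e+09) = 93.21 dB.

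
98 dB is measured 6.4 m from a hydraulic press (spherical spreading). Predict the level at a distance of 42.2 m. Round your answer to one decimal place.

81.6 dB

Spherical spreading from a point source gives a 20·log₁₀(r₂/r₁) drop.
L₂ = 98 − 20·log₁₀(42.2/6.4) = 98 − 16.383 = 81.62 dB.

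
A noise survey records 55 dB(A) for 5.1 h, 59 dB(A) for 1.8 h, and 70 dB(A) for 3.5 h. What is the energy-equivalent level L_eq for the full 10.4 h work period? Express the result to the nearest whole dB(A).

66 dB(A)

The energy average is taken in the linear domain: L_eq = 10·log₁₀[(Σ tᵢ·10^(Lᵢ/10))/T], T = 10.4 h.
Σ tᵢ·10^(Lᵢ/10) = 5.1·10^(55/10) + 1.8·10^(59/10) + 3.5·10^(70/10) = 3.804e+07.
L_eq = 10·log₁₀(3.804e+07/10.4) = 65.63 dB(A).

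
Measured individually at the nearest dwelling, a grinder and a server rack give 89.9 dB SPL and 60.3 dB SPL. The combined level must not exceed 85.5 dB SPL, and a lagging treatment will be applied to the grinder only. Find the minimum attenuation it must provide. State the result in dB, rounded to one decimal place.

The untreated sources together contribute 10^(60.3/10) = 1.072e+06, i.e. 60.30 dB SPL.
The limit corresponds to 10^(85.5/10) = 3.548e+08; subtracting the fixed part leaves 3.537e+08 for the grinder, i.e. 85.49 dB SPL.
So the grinder must be reduced from 89.9 to 85.49 dB SPL: IL = 4.41 dB.

4.4 dB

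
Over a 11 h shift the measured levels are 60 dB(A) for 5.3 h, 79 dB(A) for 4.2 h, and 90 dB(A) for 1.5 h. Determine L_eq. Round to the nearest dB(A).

82 dB(A)

Weight each interval's intensity by its duration and average over T = 11 h:
Σ tᵢ·10^(Lᵢ/10) = 5.3·10^(60/10) + 4.2·10^(79/10) + 1.5·10^(90/10) = 1.839e+09.
L_eq = 10·log₁₀(1.839e+09/11) = 82.23 dB(A).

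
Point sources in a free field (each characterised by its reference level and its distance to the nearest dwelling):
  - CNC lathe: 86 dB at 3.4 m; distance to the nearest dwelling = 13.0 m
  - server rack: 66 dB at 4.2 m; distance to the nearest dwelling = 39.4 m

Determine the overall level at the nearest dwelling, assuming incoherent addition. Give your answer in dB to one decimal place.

74.4 dB

Apply inverse-square spreading to bring every level to the receiver, then sum 10^(L/10).
CNC lathe: 86 − 20·log₁₀(13.0/3.4) = 86 − 11.65 = 74.35 dB.
server rack: 66 − 20·log₁₀(39.4/4.2) = 66 − 19.44 = 46.56 dB.
Σ 10^(L/10) = 2.728e+07 → L_total = 10·log₁₀(2.728e+07) = 74.36 dB.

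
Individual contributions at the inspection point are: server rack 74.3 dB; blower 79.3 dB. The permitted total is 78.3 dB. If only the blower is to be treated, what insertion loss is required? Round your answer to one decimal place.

3.2 dB

Everything except the blower sums to 10^(74.3/10) = 2.692e+07 in linear terms, 74.30 dB.
The limit corresponds to 10^(78.3/10) = 6.761e+07; subtracting the fixed part leaves 4.069e+07 for the blower, i.e. 76.10 dB.
So the blower must be reduced from 79.3 to 76.10 dB: IL = 3.20 dB.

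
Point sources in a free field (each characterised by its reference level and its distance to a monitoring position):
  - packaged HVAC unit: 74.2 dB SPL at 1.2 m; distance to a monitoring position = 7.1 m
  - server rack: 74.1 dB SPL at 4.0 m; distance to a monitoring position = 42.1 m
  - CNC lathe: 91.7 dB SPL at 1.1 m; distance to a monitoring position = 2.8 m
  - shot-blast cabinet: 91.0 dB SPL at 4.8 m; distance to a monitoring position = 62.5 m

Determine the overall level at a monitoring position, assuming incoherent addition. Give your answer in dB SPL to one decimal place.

Apply inverse-square spreading to bring every level to the receiver, then sum 10^(L/10).
packaged HVAC unit: 74.2 − 20·log₁₀(7.1/1.2) = 74.2 − 15.44 = 58.76 dB SPL.
server rack: 74.1 − 20·log₁₀(42.1/4.0) = 74.1 − 20.44 = 53.66 dB SPL.
CNC lathe: 91.7 − 20·log₁₀(2.8/1.1) = 91.7 − 8.12 = 83.58 dB SPL.
shot-blast cabinet: 91.0 − 20·log₁₀(62.5/4.8) = 91.0 − 22.29 = 68.71 dB SPL.
Σ 10^(L/10) = 2.367e+08 → L_total = 10·log₁₀(2.367e+08) = 83.74 dB SPL.

83.7 dB SPL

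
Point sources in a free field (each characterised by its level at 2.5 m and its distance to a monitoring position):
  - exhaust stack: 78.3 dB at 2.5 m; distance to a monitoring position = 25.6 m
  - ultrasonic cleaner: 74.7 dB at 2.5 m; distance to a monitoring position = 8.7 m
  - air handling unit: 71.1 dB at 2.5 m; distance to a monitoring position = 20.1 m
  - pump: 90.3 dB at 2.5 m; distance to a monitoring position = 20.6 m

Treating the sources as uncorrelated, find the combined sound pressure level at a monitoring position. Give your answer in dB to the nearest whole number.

73 dB

Propagate each source to the receiver with L = L_ref − 20·log₁₀(r/r_ref), then add intensities.
exhaust stack: 78.3 − 20·log₁₀(25.6/2.5) = 78.3 − 20.21 = 58.09 dB.
ultrasonic cleaner: 74.7 − 20·log₁₀(8.7/2.5) = 74.7 − 10.83 = 63.87 dB.
air handling unit: 71.1 − 20·log₁₀(20.1/2.5) = 71.1 − 18.11 = 52.99 dB.
pump: 90.3 − 20·log₁₀(20.6/2.5) = 90.3 − 18.32 = 71.98 dB.
Σ 10^(L/10) = 1.906e+07 → L_total = 10·log₁₀(1.906e+07) = 72.80 dB.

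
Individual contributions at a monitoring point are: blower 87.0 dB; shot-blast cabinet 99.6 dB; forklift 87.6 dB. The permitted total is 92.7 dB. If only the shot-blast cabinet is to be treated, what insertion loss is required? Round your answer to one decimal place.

10.6 dB

Everything except the shot-blast cabinet sums to 10^(87.0/10) + 10^(87.6/10) = 1.077e+09 in linear terms, 90.32 dB.
The limit corresponds to 10^(92.7/10) = 1.862e+09; subtracting the fixed part leaves 7.855e+08 for the shot-blast cabinet, i.e. 88.95 dB.
Required insertion loss = 99.6 − 88.95 = 10.65 dB.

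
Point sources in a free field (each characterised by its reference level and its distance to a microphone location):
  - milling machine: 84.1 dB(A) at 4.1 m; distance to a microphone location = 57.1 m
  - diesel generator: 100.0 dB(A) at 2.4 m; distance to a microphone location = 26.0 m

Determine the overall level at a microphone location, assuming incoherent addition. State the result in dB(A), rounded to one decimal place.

Propagate each source to the receiver with L = L_ref − 20·log₁₀(r/r_ref), then add intensities.
milling machine: 84.1 − 20·log₁₀(57.1/4.1) = 84.1 − 22.88 = 61.22 dB(A).
diesel generator: 100.0 − 20·log₁₀(26.0/2.4) = 100.0 − 20.70 = 79.30 dB(A).
Σ 10^(L/10) = 8.653e+07 → L_total = 10·log₁₀(8.653e+07) = 79.37 dB(A).

79.4 dB(A)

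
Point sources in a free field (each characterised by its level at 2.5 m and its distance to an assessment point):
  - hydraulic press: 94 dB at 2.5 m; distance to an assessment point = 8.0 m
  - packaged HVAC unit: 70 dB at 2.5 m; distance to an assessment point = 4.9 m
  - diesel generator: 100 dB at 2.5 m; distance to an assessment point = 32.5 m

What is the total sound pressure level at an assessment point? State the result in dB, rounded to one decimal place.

84.9 dB

Apply inverse-square spreading to bring every level to the receiver, then sum 10^(L/10).
hydraulic press: 94 − 20·log₁₀(8.0/2.5) = 94 − 10.10 = 83.90 dB.
packaged HVAC unit: 70 − 20·log₁₀(4.9/2.5) = 70 − 5.85 = 64.15 dB.
diesel generator: 100 − 20·log₁₀(32.5/2.5) = 100 − 22.28 = 77.72 dB.
Σ 10^(L/10) = 3.071e+08 → L_total = 10·log₁₀(3.071e+08) = 84.87 dB.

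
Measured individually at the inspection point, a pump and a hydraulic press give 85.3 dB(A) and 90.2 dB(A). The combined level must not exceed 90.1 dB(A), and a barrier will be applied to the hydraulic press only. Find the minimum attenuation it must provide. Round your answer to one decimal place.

Fixed contribution from the other source: Σ 10^(L/10) = 10^(85.3/10) = 3.388e+08 (85.30 dB(A)).
The limit corresponds to 10^(90.1/10) = 1.023e+09; subtracting the fixed part leaves 6.844e+08 for the hydraulic press, i.e. 88.35 dB(A).
Required insertion loss = 90.2 − 88.35 = 1.85 dB.

1.8 dB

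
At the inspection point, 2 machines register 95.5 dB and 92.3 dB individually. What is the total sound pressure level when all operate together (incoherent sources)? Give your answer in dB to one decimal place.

Incoherent sources combine by intensity addition: L_total = 10·log₁₀(Σ 10^(L_i/10)).
Σ 10^(L/10) = 10^(95.5/10) + 10^(92.3/10) = 5.246e+09.
L_total = 10·log₁₀(5.246e+09) = 97.20 dB.

97.2 dB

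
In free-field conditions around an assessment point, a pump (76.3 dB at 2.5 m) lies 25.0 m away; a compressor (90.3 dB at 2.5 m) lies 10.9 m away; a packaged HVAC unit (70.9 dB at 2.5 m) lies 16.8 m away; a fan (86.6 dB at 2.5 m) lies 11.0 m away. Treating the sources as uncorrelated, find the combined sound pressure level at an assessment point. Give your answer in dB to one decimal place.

Apply inverse-square spreading to bring every level to the receiver, then sum 10^(L/10).
pump: 76.3 − 20·log₁₀(25.0/2.5) = 76.3 − 20.00 = 56.30 dB.
compressor: 90.3 − 20·log₁₀(10.9/2.5) = 90.3 − 12.79 = 77.51 dB.
packaged HVAC unit: 70.9 − 20·log₁₀(16.8/2.5) = 70.9 − 16.55 = 54.35 dB.
fan: 86.6 − 20·log₁₀(11.0/2.5) = 86.6 − 12.87 = 73.73 dB.
Σ 10^(L/10) = 8.068e+07 → L_total = 10·log₁₀(8.068e+07) = 79.07 dB.

79.1 dB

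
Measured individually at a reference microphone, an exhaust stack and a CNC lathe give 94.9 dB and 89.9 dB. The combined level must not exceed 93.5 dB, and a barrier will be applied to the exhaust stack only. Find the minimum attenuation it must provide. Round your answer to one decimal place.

Fixed contribution from the other source: Σ 10^(L/10) = 10^(89.9/10) = 9.772e+08 (89.90 dB).
The limit corresponds to 10^(93.5/10) = 2.239e+09; subtracting the fixed part leaves 1.261e+09 for the exhaust stack, i.e. 91.01 dB.
So the exhaust stack must be reduced from 94.9 to 91.01 dB: IL = 3.89 dB.

3.9 dB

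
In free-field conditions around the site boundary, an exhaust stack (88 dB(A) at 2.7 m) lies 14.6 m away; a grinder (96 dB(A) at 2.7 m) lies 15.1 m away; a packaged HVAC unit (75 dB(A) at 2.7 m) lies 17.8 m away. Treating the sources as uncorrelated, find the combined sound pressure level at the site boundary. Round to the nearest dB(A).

Apply inverse-square spreading to bring every level to the receiver, then sum 10^(L/10).
exhaust stack: 88 − 20·log₁₀(14.6/2.7) = 88 − 14.66 = 73.34 dB(A).
grinder: 96 − 20·log₁₀(15.1/2.7) = 96 − 14.95 = 81.05 dB(A).
packaged HVAC unit: 75 − 20·log₁₀(17.8/2.7) = 75 − 16.38 = 58.62 dB(A).
Σ 10^(L/10) = 1.496e+08 → L_total = 10·log₁₀(1.496e+08) = 81.75 dB(A).

82 dB(A)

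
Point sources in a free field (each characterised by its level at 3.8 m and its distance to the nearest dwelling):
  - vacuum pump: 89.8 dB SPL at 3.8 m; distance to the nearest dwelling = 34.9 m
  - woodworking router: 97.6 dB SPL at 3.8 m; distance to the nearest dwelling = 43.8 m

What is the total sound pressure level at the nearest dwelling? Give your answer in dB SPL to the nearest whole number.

77 dB SPL

Apply inverse-square spreading to bring every level to the receiver, then sum 10^(L/10).
vacuum pump: 89.8 − 20·log₁₀(34.9/3.8) = 89.8 − 19.26 = 70.54 dB SPL.
woodworking router: 97.6 − 20·log₁₀(43.8/3.8) = 97.6 − 21.23 = 76.37 dB SPL.
Σ 10^(L/10) = 5.463e+07 → L_total = 10·log₁₀(5.463e+07) = 77.37 dB SPL.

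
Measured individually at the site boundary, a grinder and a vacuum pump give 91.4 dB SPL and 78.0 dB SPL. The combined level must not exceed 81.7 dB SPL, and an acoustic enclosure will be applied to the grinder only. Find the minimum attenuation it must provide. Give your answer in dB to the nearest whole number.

12 dB

Everything except the grinder sums to 10^(78.0/10) = 6.310e+07 in linear terms, 78.00 dB SPL.
The limit corresponds to 10^(81.7/10) = 1.479e+08; subtracting the fixed part leaves 8.482e+07 for the grinder, i.e. 79.28 dB SPL.
So the grinder must be reduced from 91.4 to 79.28 dB SPL: IL = 12.12 dB.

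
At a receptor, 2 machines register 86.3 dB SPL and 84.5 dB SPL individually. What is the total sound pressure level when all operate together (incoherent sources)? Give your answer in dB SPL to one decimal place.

For uncorrelated sources the intensities add, so convert each level to linear form, sum, and take 10·log₁₀ of the total.
Σ 10^(L/10) = 10^(86.3/10) + 10^(84.5/10) = 7.084e+08.
L_total = 10·log₁₀(7.084e+08) = 88.50 dB SPL.

88.5 dB SPL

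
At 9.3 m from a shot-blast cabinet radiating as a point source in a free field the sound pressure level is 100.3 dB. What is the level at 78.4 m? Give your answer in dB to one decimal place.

Point-source attenuation: ΔL = 20·log₁₀(r₂/r₁) = 20·log₁₀(78.4/9.3) = 18.517 dB.
L₂ = 100.3 − 20·log₁₀(78.4/9.3) = 100.3 − 18.517 = 81.78 dB.

81.8 dB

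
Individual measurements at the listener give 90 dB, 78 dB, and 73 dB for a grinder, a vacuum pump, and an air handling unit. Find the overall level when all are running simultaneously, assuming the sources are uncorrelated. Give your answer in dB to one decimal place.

90.3 dB

For uncorrelated sources the intensities add, so convert each level to linear form, sum, and take 10·log₁₀ of the total.
Σ 10^(L/10) = 10^(90/10) + 10^(78/10) + 10^(73/10) = 1.083e+09.
L_total = 10·log₁₀(1.083e+09) = 90.35 dB.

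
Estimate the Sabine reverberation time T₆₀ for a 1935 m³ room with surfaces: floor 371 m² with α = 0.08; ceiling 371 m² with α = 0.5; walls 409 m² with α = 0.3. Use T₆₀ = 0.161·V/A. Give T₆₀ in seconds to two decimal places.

0.92 s

Total absorption A = 371·0.08 + 371·0.5 + 409·0.3 = 337.88 m² sabins.
T₆₀ = 0.161 × 1935 / 337.88 = 0.922 s.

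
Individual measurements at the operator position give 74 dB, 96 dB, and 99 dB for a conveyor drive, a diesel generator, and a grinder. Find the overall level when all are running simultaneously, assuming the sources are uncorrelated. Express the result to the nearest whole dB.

Incoherent sources combine by intensity addition: L_total = 10·log₁₀(Σ 10^(L_i/10)).
Σ 10^(L/10) = 10^(74/10) + 10^(96/10) + 10^(99/10) = 1.195e+10.
L_total = 10·log₁₀(1.195e+10) = 100.77 dB.

101 dB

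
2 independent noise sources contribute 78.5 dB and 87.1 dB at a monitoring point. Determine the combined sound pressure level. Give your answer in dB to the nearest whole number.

88 dB

Incoherent sources combine by intensity addition: L_total = 10·log₁₀(Σ 10^(L_i/10)).
Σ 10^(L/10) = 10^(78.5/10) + 10^(87.1/10) = 5.837e+08.
L_total = 10·log₁₀(5.837e+08) = 87.66 dB.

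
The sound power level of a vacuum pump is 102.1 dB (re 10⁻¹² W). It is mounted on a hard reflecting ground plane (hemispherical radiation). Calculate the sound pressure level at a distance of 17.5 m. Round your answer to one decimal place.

69.3 dB

Free-field hemispherical radiation: L_p = L_w − 10·log₁₀(2π·r²), r = 17.5 m.
2π·r² = 1924 m², 10·log₁₀ of that is 32.843 dB.
L_p = 102.1 − 32.843 = 69.26 dB.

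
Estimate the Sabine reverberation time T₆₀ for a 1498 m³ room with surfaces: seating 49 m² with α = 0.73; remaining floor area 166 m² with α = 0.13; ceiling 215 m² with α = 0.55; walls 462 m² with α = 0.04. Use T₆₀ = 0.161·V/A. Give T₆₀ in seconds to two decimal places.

Summing Sᵢαᵢ: 49·0.73 + 166·0.13 + 215·0.55 + 462·0.04 = 194.08 m².
T₆₀ = 0.161 × 1498 / 194.08 = 1.243 s.

1.24 s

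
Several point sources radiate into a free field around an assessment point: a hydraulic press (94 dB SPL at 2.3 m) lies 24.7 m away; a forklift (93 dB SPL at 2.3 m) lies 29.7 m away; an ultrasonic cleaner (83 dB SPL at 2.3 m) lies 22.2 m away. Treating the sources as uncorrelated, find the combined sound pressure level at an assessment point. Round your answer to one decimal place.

75.5 dB SPL

First find each source's level at the receiver (point-source: −20·log₁₀(r/r_ref)), then combine on an intensity basis.
hydraulic press: 94 − 20·log₁₀(24.7/2.3) = 94 − 20.62 = 73.38 dB SPL.
forklift: 93 − 20·log₁₀(29.7/2.3) = 93 − 22.22 = 70.78 dB SPL.
ultrasonic cleaner: 83 − 20·log₁₀(22.2/2.3) = 83 − 19.69 = 63.31 dB SPL.
Σ 10^(L/10) = 3.589e+07 → L_total = 10·log₁₀(3.589e+07) = 75.55 dB SPL.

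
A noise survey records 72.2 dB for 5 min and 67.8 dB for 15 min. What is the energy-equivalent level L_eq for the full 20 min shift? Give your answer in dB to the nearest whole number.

Weight each interval's intensity by its duration and average over T = 20 min:
Σ tᵢ·10^(Lᵢ/10) = 5·10^(72.2/10) + 15·10^(67.8/10) = 1.734e+08.
L_eq = 10·log₁₀(1.734e+08/20) = 69.38 dB.

69 dB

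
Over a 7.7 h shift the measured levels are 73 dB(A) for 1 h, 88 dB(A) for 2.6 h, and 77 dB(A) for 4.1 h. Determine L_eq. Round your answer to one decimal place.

The energy average is taken in the linear domain: L_eq = 10·log₁₀[(Σ tᵢ·10^(Lᵢ/10))/T], T = 7.7 h.
Σ tᵢ·10^(Lᵢ/10) = 1·10^(73/10) + 2.6·10^(88/10) + 4.1·10^(77/10) = 1.866e+09.
L_eq = 10·log₁₀(1.866e+09/7.7) = 83.84 dB(A).

83.8 dB(A)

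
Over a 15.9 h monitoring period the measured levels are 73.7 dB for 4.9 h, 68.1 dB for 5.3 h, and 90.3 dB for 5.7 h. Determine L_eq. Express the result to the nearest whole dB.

L_eq = 10·log₁₀[(1/T)·Σ tᵢ·10^(Lᵢ/10)] with T = 15.9 h.
Σ tᵢ·10^(Lᵢ/10) = 4.9·10^(73.7/10) + 5.3·10^(68.1/10) + 5.7·10^(90.3/10) = 6.257e+09.
L_eq = 10·log₁₀(6.257e+09/15.9) = 85.95 dB.

86 dB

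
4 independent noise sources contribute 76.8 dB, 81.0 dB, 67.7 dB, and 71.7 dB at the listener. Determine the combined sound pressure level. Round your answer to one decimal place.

For uncorrelated sources the intensities add, so convert each level to linear form, sum, and take 10·log₁₀ of the total.
Σ 10^(L/10) = 10^(76.8/10) + 10^(81.0/10) + 10^(67.7/10) + 10^(71.7/10) = 1.944e+08.
L_total = 10·log₁₀(1.944e+08) = 82.89 dB.

82.9 dB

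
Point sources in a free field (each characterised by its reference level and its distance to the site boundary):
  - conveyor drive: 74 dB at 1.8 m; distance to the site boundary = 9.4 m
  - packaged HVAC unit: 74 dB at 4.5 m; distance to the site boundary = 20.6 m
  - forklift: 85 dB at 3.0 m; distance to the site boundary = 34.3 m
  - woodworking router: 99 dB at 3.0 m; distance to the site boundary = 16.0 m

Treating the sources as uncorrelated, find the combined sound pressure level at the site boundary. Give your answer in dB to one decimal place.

Apply inverse-square spreading to bring every level to the receiver, then sum 10^(L/10).
conveyor drive: 74 − 20·log₁₀(9.4/1.8) = 74 − 14.36 = 59.64 dB.
packaged HVAC unit: 74 − 20·log₁₀(20.6/4.5) = 74 − 13.21 = 60.79 dB.
forklift: 85 − 20·log₁₀(34.3/3.0) = 85 − 21.16 = 63.84 dB.
woodworking router: 99 − 20·log₁₀(16.0/3.0) = 99 − 14.54 = 84.46 dB.
Σ 10^(L/10) = 2.838e+08 → L_total = 10·log₁₀(2.838e+08) = 84.53 dB.

84.5 dB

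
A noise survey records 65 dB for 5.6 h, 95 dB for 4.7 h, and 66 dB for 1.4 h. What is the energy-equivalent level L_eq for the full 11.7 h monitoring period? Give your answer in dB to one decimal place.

91.0 dB

Weight each interval's intensity by its duration and average over T = 11.7 h:
Σ tᵢ·10^(Lᵢ/10) = 5.6·10^(65/10) + 4.7·10^(95/10) + 1.4·10^(66/10) = 1.489e+10.
L_eq = 10·log₁₀(1.489e+10/11.7) = 91.05 dB.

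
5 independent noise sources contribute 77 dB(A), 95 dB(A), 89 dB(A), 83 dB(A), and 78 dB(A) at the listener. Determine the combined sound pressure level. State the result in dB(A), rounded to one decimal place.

Incoherent sources combine by intensity addition: L_total = 10·log₁₀(Σ 10^(L_i/10)).
Σ 10^(L/10) = 10^(77/10) + 10^(95/10) + 10^(89/10) + 10^(83/10) + 10^(78/10) = 4.269e+09.
L_total = 10·log₁₀(4.269e+09) = 96.30 dB(A).

96.3 dB(A)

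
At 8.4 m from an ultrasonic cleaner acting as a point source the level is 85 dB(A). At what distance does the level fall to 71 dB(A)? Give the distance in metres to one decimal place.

The 14.0 dB drop corresponds to a distance ratio of 10^(14.0/20) for a point source.
r₂ = 8.4·10^((85−71)/20) = 8.4·10^(14.0/20) = 42.10 m.

42.1 m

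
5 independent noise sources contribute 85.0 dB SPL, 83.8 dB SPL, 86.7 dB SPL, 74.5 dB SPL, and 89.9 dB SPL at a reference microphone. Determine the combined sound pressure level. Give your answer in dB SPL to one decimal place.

93.1 dB SPL

For uncorrelated sources the intensities add, so convert each level to linear form, sum, and take 10·log₁₀ of the total.
Σ 10^(L/10) = 10^(85.0/10) + 10^(83.8/10) + 10^(86.7/10) + 10^(74.5/10) + 10^(89.9/10) = 2.029e+09.
L_total = 10·log₁₀(2.029e+09) = 93.07 dB SPL.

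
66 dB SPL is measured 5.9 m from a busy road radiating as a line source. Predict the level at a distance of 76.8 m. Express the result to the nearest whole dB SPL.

For a line source, L₂ = L₁ − 10·log₁₀(r₂/r₁).
L₂ = 66 − 10·log₁₀(76.8/5.9) = 66 − 11.145 = 54.85 dB SPL.

55 dB SPL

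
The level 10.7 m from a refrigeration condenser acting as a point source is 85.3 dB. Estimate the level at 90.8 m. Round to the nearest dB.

For a point source, L₂ = L₁ − 20·log₁₀(r₂/r₁).
L₂ = 85.3 − 20·log₁₀(90.8/10.7) = 85.3 − 18.574 = 66.73 dB.

67 dB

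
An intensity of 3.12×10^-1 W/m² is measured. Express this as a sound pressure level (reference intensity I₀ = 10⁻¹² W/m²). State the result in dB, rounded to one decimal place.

Dividing by I₀ shifts the exponent by 12: I/I₀ = 3.12×10^11.
L = 10·(0.4942 + 11) = 114.94 dB.

114.9 dB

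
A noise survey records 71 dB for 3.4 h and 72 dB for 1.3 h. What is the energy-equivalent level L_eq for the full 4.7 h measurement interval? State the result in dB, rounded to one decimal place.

71.3 dB

L_eq = 10·log₁₀[(1/T)·Σ tᵢ·10^(Lᵢ/10)] with T = 4.7 h.
Σ tᵢ·10^(Lᵢ/10) = 3.4·10^(71/10) + 1.3·10^(72/10) = 6.341e+07.
L_eq = 10·log₁₀(6.341e+07/4.7) = 71.30 dB.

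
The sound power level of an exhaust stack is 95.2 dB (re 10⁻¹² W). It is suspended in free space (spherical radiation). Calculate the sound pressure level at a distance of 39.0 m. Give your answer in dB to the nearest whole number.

52 dB

L_p = L_w − 10·log₁₀(4π·r²) with r = 39.0 m.
4π·r² = 1.911e+04 m², 10·log₁₀ of that is 42.813 dB.
L_p = 95.2 − 42.813 = 52.39 dB.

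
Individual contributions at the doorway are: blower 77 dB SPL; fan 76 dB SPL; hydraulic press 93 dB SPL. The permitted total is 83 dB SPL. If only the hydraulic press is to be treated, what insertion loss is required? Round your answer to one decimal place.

The untreated sources together contribute 10^(77/10) + 10^(76/10) = 8.993e+07, i.e. 79.54 dB SPL.
To meet 83 dB SPL overall, the treated hydraulic press may contribute at most 10^(83/10) − 8.993e+07 = 1.096e+08, i.e. 80.40 dB SPL.
So the hydraulic press must be reduced from 93 to 80.40 dB SPL: IL = 12.60 dB.

12.6 dB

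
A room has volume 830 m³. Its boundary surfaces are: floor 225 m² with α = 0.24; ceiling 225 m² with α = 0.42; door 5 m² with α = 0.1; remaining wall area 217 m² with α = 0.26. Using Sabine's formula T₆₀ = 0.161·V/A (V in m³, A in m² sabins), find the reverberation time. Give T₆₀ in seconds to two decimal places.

0.65 s

Total absorption A = 225·0.24 + 225·0.42 + 5·0.1 + 217·0.26 = 205.42 m² sabins.
T₆₀ = 0.161·V/A = 0.161·830/205.42 = 0.651 s.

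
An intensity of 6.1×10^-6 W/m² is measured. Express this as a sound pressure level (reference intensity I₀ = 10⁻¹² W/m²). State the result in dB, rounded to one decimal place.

67.9 dB

Dividing by I₀ shifts the exponent by 12: I/I₀ = 6.1×10^6.
L = 10·(0.7853 + 6) = 67.85 dB.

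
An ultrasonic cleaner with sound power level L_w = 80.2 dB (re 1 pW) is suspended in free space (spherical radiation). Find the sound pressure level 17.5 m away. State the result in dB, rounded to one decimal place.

44.3 dB

Free-field spherical radiation: L_p = L_w − 10·log₁₀(4π·r²), r = 17.5 m.
4π·r² = 3848 m², 10·log₁₀ of that is 35.853 dB.
L_p = 80.2 − 35.853 = 44.35 dB.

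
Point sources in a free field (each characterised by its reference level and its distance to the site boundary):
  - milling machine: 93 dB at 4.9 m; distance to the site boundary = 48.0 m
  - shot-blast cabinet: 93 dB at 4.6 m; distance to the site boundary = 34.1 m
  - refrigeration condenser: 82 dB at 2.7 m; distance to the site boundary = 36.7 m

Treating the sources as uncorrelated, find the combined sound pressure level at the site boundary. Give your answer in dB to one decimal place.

77.6 dB

Apply inverse-square spreading to bring every level to the receiver, then sum 10^(L/10).
milling machine: 93 − 20·log₁₀(48.0/4.9) = 93 − 19.82 = 73.18 dB.
shot-blast cabinet: 93 − 20·log₁₀(34.1/4.6) = 93 − 17.40 = 75.60 dB.
refrigeration condenser: 82 − 20·log₁₀(36.7/2.7) = 82 − 22.67 = 59.33 dB.
Σ 10^(L/10) = 5.796e+07 → L_total = 10·log₁₀(5.796e+07) = 77.63 dB.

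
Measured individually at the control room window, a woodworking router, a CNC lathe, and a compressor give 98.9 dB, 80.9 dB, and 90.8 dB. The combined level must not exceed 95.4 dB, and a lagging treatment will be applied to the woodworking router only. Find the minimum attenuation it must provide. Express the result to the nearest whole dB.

6 dB

Everything except the woodworking router sums to 10^(80.9/10) + 10^(90.8/10) = 1.325e+09 in linear terms, 91.22 dB.
The limit corresponds to 10^(95.4/10) = 3.467e+09; subtracting the fixed part leaves 2.142e+09 for the woodworking router, i.e. 93.31 dB.
Required insertion loss = 98.9 − 93.31 = 5.59 dB.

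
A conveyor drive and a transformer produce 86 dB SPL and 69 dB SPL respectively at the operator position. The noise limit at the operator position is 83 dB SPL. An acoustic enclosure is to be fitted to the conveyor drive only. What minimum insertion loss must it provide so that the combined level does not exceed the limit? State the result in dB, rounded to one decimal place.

Fixed contribution from the other source: Σ 10^(L/10) = 10^(69/10) = 7.943e+06 (69.00 dB SPL).
To meet 83 dB SPL overall, the treated conveyor drive may contribute at most 10^(83/10) − 7.943e+06 = 1.916e+08, i.e. 82.82 dB SPL.
So the conveyor drive must be reduced from 86 to 82.82 dB SPL: IL = 3.18 dB.

3.2 dB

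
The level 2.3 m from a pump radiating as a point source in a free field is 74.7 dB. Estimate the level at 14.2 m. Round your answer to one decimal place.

Spherical spreading from a point source gives a 20·log₁₀(r₂/r₁) drop.
L₂ = 74.7 − 20·log₁₀(14.2/2.3) = 74.7 − 15.811 = 58.89 dB.

58.9 dB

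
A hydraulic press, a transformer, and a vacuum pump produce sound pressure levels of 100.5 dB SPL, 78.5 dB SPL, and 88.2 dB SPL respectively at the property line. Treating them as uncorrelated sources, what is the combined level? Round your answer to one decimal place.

Incoherent sources combine by intensity addition: L_total = 10·log₁₀(Σ 10^(L_i/10)).
Σ 10^(L/10) = 10^(100.5/10) + 10^(78.5/10) + 10^(88.2/10) = 1.195e+10.
L_total = 10·log₁₀(1.195e+10) = 100.77 dB SPL.

100.8 dB SPL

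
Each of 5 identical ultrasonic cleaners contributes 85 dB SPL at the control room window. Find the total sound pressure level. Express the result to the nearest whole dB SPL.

92 dB SPL

N identical incoherent sources raise the level by 10·log₁₀ N.
L_total = 85 + 10·log₁₀(5) = 85 + 6.990 = 91.99 dB SPL.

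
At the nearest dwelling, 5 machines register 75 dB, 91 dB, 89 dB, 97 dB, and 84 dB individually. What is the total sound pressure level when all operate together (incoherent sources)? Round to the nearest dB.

99 dB

For uncorrelated sources the intensities add, so convert each level to linear form, sum, and take 10·log₁₀ of the total.
Σ 10^(L/10) = 10^(75/10) + 10^(91/10) + 10^(89/10) + 10^(97/10) + 10^(84/10) = 7.348e+09.
L_total = 10·log₁₀(7.348e+09) = 98.66 dB.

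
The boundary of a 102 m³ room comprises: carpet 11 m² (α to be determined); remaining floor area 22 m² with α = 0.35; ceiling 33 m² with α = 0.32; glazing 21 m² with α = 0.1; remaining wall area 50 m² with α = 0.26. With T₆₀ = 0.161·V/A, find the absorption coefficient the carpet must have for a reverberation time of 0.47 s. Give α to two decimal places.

0.14

Required total absorption A = 0.161·102/0.47 = 34.94 m².
Absorption from the other surfaces = 22·0.35 + 33·0.32 + 21·0.1 + 50·0.26 = 33.36 m², so the carpet must supply 1.58 m² over 11 m².
α = 1.58/11 = 0.144.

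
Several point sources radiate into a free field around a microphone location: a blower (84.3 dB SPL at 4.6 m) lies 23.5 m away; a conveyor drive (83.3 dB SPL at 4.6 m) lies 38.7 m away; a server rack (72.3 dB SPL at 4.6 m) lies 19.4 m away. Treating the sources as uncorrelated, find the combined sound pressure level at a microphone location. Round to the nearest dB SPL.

Propagate each source to the receiver with L = L_ref − 20·log₁₀(r/r_ref), then add intensities.
blower: 84.3 − 20·log₁₀(23.5/4.6) = 84.3 − 14.17 = 70.13 dB SPL.
conveyor drive: 83.3 − 20·log₁₀(38.7/4.6) = 83.3 − 18.50 = 64.80 dB SPL.
server rack: 72.3 − 20·log₁₀(19.4/4.6) = 72.3 − 12.50 = 59.80 dB SPL.
Σ 10^(L/10) = 1.429e+07 → L_total = 10·log₁₀(1.429e+07) = 71.55 dB SPL.

72 dB SPL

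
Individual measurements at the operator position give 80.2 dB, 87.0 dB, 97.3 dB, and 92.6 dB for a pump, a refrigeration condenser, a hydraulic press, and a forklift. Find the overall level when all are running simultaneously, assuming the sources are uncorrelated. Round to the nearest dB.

99 dB

Incoherent sources combine by intensity addition: L_total = 10·log₁₀(Σ 10^(L_i/10)).
Σ 10^(L/10) = 10^(80.2/10) + 10^(87.0/10) + 10^(97.3/10) + 10^(92.6/10) = 7.796e+09.
L_total = 10·log₁₀(7.796e+09) = 98.92 dB.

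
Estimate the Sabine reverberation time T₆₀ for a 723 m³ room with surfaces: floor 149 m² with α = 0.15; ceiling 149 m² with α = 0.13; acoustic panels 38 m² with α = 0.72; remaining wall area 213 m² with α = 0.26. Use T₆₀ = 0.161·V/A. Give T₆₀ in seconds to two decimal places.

Total absorption A = 149·0.15 + 149·0.13 + 38·0.72 + 213·0.26 = 124.46 m² sabins.
T₆₀ = 0.161·V/A = 0.161·723/124.46 = 0.935 s.

0.94 s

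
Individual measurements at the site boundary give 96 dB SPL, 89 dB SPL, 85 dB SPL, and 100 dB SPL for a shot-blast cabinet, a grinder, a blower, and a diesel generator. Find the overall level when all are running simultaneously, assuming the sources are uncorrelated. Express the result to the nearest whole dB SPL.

For uncorrelated sources the intensities add, so convert each level to linear form, sum, and take 10·log₁₀ of the total.
Σ 10^(L/10) = 10^(96/10) + 10^(89/10) + 10^(85/10) + 10^(100/10) = 1.509e+10.
L_total = 10·log₁₀(1.509e+10) = 101.79 dB SPL.

102 dB SPL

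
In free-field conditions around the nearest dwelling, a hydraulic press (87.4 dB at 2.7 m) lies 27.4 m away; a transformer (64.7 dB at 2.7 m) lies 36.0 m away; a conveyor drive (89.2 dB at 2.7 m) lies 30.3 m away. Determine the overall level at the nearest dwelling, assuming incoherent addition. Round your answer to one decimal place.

Apply inverse-square spreading to bring every level to the receiver, then sum 10^(L/10).
hydraulic press: 87.4 − 20·log₁₀(27.4/2.7) = 87.4 − 20.13 = 67.27 dB.
transformer: 64.7 − 20·log₁₀(36.0/2.7) = 64.7 − 22.50 = 42.20 dB.
conveyor drive: 89.2 − 20·log₁₀(30.3/2.7) = 89.2 − 21.00 = 68.20 dB.
Σ 10^(L/10) = 1.196e+07 → L_total = 10·log₁₀(1.196e+07) = 70.78 dB.

70.8 dB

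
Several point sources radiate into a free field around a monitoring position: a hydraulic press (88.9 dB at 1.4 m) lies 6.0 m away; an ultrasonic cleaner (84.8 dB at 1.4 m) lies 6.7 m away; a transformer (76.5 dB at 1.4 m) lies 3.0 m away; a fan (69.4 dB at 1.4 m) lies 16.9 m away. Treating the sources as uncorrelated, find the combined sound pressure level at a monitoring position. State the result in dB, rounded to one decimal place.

Apply inverse-square spreading to bring every level to the receiver, then sum 10^(L/10).
hydraulic press: 88.9 − 20·log₁₀(6.0/1.4) = 88.9 − 12.64 = 76.26 dB.
ultrasonic cleaner: 84.8 − 20·log₁₀(6.7/1.4) = 84.8 − 13.60 = 71.20 dB.
transformer: 76.5 − 20·log₁₀(3.0/1.4) = 76.5 − 6.62 = 69.88 dB.
fan: 69.4 − 20·log₁₀(16.9/1.4) = 69.4 − 21.64 = 47.76 dB.
Σ 10^(L/10) = 6.524e+07 → L_total = 10·log₁₀(6.524e+07) = 78.14 dB.

78.1 dB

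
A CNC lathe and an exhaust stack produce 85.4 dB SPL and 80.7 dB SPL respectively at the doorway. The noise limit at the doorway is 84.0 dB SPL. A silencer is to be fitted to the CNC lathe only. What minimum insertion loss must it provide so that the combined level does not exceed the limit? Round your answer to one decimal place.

4.1 dB

Fixed contribution from the other source: Σ 10^(L/10) = 10^(80.7/10) = 1.175e+08 (80.70 dB SPL).
The limit corresponds to 10^(84.0/10) = 2.512e+08; subtracting the fixed part leaves 1.337e+08 for the CNC lathe, i.e. 81.26 dB SPL.
So the CNC lathe must be reduced from 85.4 to 81.26 dB SPL: IL = 4.14 dB.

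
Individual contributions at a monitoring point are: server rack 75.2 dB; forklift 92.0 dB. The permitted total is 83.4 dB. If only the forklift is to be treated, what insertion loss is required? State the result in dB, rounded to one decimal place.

Fixed contribution from the other source: Σ 10^(L/10) = 10^(75.2/10) = 3.311e+07 (75.20 dB).
To meet 83.4 dB overall, the treated forklift may contribute at most 10^(83.4/10) − 3.311e+07 = 1.857e+08, i.e. 82.69 dB.
Required insertion loss = 92.0 − 82.69 = 9.31 dB.

9.3 dB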